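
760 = 760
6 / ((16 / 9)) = 27 / 8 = 3.38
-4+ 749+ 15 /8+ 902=13191 /8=1648.88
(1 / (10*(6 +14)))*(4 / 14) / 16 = 1 / 11200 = 0.00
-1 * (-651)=651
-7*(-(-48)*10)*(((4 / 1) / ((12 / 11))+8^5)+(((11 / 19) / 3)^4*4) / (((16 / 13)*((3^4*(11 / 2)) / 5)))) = -31383472375094000 / 285012027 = -110112800.17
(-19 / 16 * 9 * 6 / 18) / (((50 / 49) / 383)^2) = -20075416473 / 40000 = -501885.41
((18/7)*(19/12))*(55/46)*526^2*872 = 189088678680/161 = 1174463842.73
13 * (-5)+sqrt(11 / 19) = -65+sqrt(209) / 19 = -64.24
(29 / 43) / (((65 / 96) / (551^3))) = 465719076384 / 2795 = 166625787.62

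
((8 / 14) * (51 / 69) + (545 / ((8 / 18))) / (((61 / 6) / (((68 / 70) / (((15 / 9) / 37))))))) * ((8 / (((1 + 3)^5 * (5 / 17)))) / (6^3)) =2171748011 / 6788275200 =0.32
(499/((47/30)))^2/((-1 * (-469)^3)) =224100900/227884215181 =0.00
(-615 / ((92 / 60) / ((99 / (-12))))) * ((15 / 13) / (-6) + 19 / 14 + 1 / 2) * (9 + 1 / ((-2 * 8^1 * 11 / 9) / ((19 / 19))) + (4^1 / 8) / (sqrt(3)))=30746925 * sqrt(3) / 33488 + 1886743125 / 38272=50888.54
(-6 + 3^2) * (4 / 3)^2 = 16 / 3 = 5.33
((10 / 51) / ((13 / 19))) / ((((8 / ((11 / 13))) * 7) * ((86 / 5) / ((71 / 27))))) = 370975 / 560372904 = 0.00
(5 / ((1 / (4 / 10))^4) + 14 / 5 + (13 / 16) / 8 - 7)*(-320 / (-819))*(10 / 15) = -63527 / 61425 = -1.03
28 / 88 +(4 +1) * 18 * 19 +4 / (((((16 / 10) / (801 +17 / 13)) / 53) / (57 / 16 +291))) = 71649643133 / 2288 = 31315403.47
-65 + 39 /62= -3991 /62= -64.37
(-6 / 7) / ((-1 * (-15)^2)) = 2 / 525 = 0.00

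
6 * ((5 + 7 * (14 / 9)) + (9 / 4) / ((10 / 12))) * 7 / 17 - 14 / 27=104209 / 2295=45.41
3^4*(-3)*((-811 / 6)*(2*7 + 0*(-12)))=459837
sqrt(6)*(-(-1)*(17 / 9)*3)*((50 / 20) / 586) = 85*sqrt(6) / 3516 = 0.06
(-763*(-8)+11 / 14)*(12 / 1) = 512802 / 7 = 73257.43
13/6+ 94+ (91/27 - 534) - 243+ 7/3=-36457/54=-675.13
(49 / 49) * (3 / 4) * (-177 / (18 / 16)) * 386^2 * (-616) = 10830221248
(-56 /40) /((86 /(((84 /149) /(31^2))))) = -294 /30785635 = -0.00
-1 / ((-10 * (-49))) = -1 / 490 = -0.00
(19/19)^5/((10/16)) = 1.60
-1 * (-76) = 76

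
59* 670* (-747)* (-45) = 1328800950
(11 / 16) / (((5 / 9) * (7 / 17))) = 1683 / 560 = 3.01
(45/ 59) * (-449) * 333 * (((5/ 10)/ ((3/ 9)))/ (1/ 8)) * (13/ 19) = -1049609340/ 1121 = -936315.20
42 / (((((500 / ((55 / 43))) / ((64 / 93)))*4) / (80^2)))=157696 / 1333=118.30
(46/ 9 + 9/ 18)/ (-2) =-101/ 36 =-2.81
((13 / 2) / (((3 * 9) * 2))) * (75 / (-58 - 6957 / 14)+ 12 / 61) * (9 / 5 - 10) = -863993 / 14217270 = -0.06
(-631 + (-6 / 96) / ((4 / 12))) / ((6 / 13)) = -131287 / 96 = -1367.57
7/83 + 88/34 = 3771/1411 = 2.67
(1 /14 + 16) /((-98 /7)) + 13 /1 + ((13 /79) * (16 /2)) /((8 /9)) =206449 /15484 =13.33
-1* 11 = -11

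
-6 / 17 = -0.35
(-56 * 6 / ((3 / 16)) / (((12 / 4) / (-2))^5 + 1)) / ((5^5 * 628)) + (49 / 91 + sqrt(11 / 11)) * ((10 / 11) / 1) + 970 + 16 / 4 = 14439440218798 / 14803628125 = 975.40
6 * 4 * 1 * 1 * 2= 48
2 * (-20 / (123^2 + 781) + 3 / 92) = 4589 / 73186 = 0.06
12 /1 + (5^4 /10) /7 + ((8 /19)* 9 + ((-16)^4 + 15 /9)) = 52318783 /798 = 65562.38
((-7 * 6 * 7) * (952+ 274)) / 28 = -12873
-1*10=-10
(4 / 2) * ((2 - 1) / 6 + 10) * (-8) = -488 / 3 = -162.67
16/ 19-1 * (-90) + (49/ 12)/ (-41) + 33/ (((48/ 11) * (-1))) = 3110267/ 37392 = 83.18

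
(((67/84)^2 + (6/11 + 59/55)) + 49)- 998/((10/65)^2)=-16343696441/388080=-42114.25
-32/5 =-6.40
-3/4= -0.75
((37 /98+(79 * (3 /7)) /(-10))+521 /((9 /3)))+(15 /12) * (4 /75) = 125483 /735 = 170.73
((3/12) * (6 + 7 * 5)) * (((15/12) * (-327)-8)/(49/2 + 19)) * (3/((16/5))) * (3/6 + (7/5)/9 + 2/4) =-888511/8352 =-106.38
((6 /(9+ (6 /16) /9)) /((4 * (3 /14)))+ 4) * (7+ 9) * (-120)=-284160 /31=-9166.45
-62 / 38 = -31 / 19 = -1.63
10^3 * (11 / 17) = 11000 / 17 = 647.06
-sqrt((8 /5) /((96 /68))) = -sqrt(255) /15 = -1.06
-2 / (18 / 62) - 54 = -548 / 9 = -60.89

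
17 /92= 0.18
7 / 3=2.33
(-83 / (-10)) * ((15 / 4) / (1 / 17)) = 4233 / 8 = 529.12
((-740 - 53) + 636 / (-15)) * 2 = -8354 / 5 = -1670.80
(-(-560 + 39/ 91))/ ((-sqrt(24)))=-3917 * sqrt(6)/ 84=-114.22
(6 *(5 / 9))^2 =100 / 9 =11.11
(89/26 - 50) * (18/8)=-10899/104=-104.80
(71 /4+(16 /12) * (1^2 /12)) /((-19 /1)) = -643 /684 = -0.94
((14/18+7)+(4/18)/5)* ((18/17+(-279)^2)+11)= 465872704/765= 608983.93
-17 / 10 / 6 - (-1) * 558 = 33463 / 60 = 557.72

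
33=33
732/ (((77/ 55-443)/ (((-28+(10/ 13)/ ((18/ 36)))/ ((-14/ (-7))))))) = 13115/ 598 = 21.93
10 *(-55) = -550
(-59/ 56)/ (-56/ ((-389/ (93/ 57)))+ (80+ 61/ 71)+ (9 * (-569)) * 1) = 30960899/ 148105781264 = 0.00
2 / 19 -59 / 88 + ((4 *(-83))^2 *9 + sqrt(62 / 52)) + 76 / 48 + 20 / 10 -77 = sqrt(806) / 26 + 4975581163 / 5016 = 991943.11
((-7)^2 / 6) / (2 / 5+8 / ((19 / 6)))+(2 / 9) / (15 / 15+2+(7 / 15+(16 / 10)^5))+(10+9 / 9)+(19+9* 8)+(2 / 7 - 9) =12229901113 / 127272292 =96.09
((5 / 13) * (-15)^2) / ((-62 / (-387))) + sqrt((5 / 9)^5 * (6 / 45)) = 25 * sqrt(6) / 729 + 435375 / 806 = 540.25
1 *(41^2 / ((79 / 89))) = 149609 / 79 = 1893.78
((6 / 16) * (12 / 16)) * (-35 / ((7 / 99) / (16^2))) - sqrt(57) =-35640 - sqrt(57) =-35647.55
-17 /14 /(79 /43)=-0.66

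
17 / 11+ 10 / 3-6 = -37 / 33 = -1.12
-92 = -92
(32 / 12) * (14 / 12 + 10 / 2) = 148 / 9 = 16.44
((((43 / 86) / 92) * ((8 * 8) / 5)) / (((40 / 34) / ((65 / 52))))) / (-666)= -17 / 153180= -0.00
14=14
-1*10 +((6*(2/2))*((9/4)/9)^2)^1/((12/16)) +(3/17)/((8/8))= -317/34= -9.32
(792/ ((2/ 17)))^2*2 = 90639648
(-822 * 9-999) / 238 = -8397 / 238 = -35.28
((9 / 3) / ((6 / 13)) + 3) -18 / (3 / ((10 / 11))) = 89 / 22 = 4.05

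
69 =69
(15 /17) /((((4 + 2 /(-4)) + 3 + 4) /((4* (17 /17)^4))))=40 /119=0.34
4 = 4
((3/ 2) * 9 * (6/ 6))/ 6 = 9/ 4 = 2.25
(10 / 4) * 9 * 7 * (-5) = -1575 / 2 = -787.50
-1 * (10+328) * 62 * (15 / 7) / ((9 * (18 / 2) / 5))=-523900 / 189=-2771.96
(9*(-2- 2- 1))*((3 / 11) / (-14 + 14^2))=-135 / 2002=-0.07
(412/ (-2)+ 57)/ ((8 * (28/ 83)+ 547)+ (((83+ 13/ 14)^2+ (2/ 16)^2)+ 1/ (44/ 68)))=-426612032/ 21746519633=-0.02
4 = 4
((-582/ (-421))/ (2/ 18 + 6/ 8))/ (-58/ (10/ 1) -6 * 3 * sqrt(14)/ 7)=21266280/ 134594963 -9428400 * sqrt(14)/ 134594963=-0.10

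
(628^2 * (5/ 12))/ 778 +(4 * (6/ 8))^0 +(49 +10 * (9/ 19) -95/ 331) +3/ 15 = 9756325538/ 36696315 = 265.87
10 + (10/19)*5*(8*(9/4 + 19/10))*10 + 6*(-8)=835.68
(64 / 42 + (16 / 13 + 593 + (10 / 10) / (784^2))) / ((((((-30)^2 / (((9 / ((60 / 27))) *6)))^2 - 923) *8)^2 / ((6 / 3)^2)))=2529868364761149 / 13681829471407132672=0.00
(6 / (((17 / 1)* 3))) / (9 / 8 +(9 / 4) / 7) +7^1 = 9751 / 1377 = 7.08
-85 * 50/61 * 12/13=-51000/793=-64.31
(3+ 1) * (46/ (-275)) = -184/ 275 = -0.67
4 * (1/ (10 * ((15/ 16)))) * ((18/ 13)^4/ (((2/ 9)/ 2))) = 10077696/ 714025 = 14.11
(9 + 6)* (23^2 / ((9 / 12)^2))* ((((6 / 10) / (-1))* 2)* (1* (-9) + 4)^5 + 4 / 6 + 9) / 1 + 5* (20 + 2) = 477328270 / 9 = 53036474.44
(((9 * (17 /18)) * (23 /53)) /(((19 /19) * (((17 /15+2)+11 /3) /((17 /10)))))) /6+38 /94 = 66713 /119568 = 0.56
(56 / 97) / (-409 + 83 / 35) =-245 / 172563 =-0.00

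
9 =9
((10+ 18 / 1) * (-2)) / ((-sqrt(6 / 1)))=28 * sqrt(6) / 3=22.86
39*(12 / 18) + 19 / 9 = 253 / 9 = 28.11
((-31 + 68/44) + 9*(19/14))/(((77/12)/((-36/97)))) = 573480/575113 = 1.00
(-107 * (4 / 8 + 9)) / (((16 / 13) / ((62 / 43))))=-819299 / 688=-1190.84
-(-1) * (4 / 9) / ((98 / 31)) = 62 / 441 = 0.14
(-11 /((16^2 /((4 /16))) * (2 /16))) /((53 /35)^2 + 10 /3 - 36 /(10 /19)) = 40425 /29528704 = 0.00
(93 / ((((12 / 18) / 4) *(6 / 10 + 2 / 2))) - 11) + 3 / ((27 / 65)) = 12419 / 36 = 344.97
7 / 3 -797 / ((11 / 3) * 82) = -859 / 2706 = -0.32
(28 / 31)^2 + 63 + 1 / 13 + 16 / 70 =28037364 / 437255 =64.12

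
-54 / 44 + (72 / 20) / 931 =-125289 / 102410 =-1.22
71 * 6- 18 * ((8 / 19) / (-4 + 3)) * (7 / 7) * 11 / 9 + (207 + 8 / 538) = 3282683 / 5111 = 642.28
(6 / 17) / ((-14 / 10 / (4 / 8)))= -15 / 119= -0.13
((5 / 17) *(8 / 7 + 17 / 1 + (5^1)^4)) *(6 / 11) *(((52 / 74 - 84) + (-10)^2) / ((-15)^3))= -1854824 / 3632475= -0.51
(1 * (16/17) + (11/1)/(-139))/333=679/262293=0.00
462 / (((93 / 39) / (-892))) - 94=-5360266 / 31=-172911.81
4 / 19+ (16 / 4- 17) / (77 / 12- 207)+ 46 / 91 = 0.78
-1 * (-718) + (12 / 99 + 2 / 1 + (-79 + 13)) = 21586 / 33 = 654.12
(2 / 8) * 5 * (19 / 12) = 95 / 48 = 1.98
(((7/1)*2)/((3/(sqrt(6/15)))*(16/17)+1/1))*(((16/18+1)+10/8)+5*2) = 33.66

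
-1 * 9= -9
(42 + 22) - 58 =6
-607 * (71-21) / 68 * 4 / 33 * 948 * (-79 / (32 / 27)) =3418574.50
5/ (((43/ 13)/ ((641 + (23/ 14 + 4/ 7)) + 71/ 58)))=8503365/ 8729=974.15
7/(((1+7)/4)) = 7/2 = 3.50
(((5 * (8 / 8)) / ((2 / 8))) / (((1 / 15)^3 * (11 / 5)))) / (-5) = -67500 / 11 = -6136.36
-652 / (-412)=163 / 103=1.58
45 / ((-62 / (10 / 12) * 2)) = -75 / 248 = -0.30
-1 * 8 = -8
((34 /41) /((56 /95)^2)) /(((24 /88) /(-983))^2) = 31003884.72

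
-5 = -5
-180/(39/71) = -4260/13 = -327.69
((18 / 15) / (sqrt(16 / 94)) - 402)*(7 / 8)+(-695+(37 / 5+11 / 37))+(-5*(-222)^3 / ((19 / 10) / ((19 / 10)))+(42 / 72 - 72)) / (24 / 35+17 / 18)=21*sqrt(94) / 80+25502759934277 / 759980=33557148.70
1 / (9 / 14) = 1.56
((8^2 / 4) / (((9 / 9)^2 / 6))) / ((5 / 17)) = 1632 / 5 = 326.40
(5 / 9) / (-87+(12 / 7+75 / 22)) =-770 / 113481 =-0.01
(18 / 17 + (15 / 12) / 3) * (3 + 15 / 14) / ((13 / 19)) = 8.78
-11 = -11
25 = 25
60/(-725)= -12/145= -0.08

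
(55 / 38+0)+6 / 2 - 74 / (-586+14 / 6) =304355 / 66538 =4.57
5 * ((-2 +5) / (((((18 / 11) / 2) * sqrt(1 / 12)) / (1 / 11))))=10 * sqrt(3) / 3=5.77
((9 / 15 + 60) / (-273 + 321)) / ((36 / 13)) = 1313 / 2880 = 0.46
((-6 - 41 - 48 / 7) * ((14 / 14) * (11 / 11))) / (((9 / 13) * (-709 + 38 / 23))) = 3887 / 35343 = 0.11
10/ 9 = 1.11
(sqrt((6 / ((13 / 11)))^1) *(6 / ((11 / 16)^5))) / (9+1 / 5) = 15728640 *sqrt(858) / 48154249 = 9.57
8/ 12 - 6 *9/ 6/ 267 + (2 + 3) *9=12184/ 267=45.63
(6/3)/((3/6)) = 4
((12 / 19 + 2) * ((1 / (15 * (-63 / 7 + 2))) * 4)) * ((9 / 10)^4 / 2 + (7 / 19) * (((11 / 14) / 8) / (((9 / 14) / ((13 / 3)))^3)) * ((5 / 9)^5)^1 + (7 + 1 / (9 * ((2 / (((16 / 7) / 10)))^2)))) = -0.79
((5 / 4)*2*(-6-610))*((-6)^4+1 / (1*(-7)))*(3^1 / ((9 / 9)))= -5986860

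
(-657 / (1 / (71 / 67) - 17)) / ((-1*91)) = -15549 / 34580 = -0.45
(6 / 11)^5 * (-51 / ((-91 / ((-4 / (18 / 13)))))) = -88128 / 1127357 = -0.08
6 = 6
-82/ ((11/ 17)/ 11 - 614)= 1394/ 10437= 0.13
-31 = -31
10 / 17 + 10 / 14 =155 / 119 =1.30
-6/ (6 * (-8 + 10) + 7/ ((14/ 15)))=-4/ 13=-0.31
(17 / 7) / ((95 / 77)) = 187 / 95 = 1.97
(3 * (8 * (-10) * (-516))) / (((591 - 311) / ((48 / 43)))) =3456 / 7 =493.71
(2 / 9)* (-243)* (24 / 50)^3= -93312 / 15625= -5.97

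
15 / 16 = 0.94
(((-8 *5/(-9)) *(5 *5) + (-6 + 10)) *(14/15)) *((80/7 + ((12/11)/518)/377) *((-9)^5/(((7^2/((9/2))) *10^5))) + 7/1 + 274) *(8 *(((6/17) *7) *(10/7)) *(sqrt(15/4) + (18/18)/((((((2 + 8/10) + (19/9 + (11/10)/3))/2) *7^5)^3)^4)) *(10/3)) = 4143463482565368095143650977120256/84669438254321434673679697839372717952279696141988612872687316302615108184814453125 + 11805034888653736 *sqrt(15)/8327694375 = 5490199.50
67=67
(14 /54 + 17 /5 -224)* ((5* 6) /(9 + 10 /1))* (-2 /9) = 77.31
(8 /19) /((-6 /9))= -12 /19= -0.63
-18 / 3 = -6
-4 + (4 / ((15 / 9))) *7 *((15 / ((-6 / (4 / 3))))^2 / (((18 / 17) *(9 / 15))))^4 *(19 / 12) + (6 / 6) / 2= 17356683405009193 / 6973568802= 2488924.09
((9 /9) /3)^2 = 1 /9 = 0.11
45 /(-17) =-45 /17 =-2.65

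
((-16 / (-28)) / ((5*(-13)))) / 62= -2 / 14105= -0.00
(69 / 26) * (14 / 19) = 483 / 247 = 1.96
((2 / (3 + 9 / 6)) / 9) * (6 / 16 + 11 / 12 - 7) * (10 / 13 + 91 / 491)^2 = -62791073 / 244456134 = -0.26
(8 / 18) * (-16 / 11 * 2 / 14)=-64 / 693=-0.09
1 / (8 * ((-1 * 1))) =-1 / 8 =-0.12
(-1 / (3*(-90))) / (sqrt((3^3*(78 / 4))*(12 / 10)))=sqrt(195) / 94770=0.00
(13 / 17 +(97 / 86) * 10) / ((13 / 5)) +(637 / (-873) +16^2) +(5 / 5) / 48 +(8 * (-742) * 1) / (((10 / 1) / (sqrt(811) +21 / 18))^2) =-10610588456773 / 221229840-10388 * sqrt(811) / 75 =-51906.23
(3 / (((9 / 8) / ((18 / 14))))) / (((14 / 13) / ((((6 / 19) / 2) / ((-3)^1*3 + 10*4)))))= 468 / 28861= 0.02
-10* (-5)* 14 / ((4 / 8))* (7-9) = -2800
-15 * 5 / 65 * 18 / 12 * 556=-12510 / 13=-962.31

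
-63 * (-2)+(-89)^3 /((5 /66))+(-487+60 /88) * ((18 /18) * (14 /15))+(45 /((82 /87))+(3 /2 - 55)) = -9305924.45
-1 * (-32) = 32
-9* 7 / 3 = -21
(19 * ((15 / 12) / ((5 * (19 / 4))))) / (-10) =-1 / 10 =-0.10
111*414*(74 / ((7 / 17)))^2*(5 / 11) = 363625730280 / 539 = 674630297.37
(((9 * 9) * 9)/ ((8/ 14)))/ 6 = 1701/ 8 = 212.62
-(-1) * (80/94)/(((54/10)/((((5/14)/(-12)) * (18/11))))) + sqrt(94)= -250/32571 + sqrt(94)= 9.69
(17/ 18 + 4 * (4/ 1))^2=93025/ 324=287.11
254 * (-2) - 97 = -605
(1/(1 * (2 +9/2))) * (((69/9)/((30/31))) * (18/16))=713/520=1.37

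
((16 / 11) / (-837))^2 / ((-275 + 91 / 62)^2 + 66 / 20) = 5120 / 126853524410679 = 0.00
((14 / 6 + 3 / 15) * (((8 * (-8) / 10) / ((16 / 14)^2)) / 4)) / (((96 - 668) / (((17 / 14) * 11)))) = 2261 / 31200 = 0.07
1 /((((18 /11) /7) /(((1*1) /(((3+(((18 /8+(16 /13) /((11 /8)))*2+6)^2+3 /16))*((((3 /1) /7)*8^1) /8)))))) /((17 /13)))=115307192 /1362522573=0.08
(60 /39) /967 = 20 /12571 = 0.00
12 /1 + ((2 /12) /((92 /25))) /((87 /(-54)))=31941 /2668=11.97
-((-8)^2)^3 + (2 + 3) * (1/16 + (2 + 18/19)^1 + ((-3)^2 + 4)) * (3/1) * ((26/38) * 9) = -1505602159/5776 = -260665.19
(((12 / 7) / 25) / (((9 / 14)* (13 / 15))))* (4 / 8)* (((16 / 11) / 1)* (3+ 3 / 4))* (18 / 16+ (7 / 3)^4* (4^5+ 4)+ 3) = 39496994 / 3861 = 10229.73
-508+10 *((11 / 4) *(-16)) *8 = -4028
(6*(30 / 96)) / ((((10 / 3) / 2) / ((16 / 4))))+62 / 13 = 241 / 26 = 9.27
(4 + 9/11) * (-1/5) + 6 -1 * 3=112/55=2.04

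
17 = 17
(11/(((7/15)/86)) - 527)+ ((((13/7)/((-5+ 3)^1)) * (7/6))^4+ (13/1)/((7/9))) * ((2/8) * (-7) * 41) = 117321751/580608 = 202.07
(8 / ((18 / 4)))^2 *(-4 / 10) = -512 / 405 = -1.26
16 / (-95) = -16 / 95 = -0.17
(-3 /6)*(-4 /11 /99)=2 /1089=0.00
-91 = -91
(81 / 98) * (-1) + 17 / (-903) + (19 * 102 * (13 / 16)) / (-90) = -3091591 / 168560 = -18.34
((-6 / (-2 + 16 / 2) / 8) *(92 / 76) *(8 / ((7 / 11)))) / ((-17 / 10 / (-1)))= -2530 / 2261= -1.12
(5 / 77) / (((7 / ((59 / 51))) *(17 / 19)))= 5605 / 467313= 0.01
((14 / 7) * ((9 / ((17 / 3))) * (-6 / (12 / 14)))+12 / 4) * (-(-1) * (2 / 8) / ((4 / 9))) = -2943 / 272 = -10.82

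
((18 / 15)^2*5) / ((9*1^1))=4 / 5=0.80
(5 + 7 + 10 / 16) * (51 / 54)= 1717 / 144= 11.92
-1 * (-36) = 36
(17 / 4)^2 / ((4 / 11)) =49.67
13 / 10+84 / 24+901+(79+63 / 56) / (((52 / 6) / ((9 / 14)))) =13274983 / 14560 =911.74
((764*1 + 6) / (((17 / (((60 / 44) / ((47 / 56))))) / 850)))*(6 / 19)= 17640000 / 893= 19753.64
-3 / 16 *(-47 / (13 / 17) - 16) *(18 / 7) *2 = 27189 / 364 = 74.70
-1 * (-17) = 17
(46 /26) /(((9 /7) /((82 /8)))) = 6601 /468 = 14.10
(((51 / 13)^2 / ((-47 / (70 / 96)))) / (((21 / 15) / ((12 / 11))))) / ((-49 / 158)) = 5136975 / 8562554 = 0.60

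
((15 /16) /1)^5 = 759375 /1048576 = 0.72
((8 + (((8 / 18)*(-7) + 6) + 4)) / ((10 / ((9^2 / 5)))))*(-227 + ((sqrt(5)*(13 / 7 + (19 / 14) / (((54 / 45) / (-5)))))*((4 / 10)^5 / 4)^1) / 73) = -5475.25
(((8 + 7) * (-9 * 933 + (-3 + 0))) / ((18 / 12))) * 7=-588000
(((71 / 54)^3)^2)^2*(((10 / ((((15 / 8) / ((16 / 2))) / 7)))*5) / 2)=574338895922428389698435 / 28818169977023831232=19929.75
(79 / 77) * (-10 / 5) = -158 / 77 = -2.05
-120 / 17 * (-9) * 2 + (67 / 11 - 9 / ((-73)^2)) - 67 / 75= 9884614559 / 74739225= 132.25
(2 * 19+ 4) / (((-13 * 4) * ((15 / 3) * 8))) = -0.02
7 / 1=7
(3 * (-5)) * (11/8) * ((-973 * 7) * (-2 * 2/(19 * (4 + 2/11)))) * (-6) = 37085895/874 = 42432.37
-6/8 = -0.75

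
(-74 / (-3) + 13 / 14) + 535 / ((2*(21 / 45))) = 12575 / 21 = 598.81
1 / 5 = 0.20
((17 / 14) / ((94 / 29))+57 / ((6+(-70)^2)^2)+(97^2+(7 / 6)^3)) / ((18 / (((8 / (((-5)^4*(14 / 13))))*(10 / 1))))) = 52314507922722071 / 841851163865250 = 62.14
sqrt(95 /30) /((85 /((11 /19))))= 11 * sqrt(114) /9690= 0.01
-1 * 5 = -5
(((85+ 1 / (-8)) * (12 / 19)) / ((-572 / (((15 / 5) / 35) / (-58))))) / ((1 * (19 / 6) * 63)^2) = 97 / 27875387540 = 0.00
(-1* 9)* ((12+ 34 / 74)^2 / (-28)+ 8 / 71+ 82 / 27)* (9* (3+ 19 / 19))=527862423 / 680393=775.82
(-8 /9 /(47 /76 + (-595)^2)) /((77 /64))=-38912 /18645821271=-0.00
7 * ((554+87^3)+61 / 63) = 4613405.78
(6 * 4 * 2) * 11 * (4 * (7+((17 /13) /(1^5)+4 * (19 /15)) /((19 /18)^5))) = 4032940143936 /160946435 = 25057.65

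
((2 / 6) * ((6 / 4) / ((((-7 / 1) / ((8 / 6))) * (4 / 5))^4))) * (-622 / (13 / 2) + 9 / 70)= -10870375 / 70791084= -0.15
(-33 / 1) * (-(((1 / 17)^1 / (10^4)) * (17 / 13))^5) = 33 / 37129300000000000000000000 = 0.00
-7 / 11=-0.64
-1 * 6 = -6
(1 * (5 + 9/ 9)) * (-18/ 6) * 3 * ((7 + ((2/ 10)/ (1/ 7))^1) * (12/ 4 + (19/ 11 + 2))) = -167832/ 55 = -3051.49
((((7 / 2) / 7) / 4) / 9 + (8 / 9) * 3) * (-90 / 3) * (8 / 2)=-965 / 3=-321.67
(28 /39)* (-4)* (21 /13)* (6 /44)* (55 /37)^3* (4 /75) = -948640 /8560357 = -0.11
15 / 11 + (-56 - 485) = -5936 / 11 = -539.64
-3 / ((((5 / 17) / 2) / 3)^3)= -3183624 / 125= -25468.99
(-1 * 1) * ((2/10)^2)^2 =-1/625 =-0.00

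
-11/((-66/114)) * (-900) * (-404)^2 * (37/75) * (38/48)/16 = -136254757/2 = -68127378.50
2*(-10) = -20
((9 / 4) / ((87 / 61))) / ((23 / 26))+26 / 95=260689 / 126730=2.06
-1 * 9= -9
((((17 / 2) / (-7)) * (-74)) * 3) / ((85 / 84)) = 1332 / 5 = 266.40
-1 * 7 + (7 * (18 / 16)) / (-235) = -13223 / 1880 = -7.03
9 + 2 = 11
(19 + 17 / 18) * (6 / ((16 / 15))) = 1795 / 16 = 112.19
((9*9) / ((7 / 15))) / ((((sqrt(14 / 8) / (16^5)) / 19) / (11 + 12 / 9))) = 597090631680*sqrt(7) / 49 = 32239863705.95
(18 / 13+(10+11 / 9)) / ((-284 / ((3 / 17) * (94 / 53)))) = -69325 / 4989738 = -0.01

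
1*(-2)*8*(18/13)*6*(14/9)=-2688/13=-206.77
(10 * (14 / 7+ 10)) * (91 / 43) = 253.95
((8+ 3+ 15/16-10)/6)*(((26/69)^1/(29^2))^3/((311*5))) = 68107/3646253835927538740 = 0.00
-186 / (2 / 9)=-837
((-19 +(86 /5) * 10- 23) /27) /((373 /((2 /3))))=260 /30213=0.01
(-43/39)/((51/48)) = -688/663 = -1.04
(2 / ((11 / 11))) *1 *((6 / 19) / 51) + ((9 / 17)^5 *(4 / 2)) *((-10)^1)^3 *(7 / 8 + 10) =-24401665166 / 26977283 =-904.53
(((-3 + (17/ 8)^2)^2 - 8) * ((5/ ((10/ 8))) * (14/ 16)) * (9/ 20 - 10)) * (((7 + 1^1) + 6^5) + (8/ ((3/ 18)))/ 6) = 15209488721/ 10240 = 1485301.63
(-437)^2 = 190969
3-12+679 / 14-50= -21 / 2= -10.50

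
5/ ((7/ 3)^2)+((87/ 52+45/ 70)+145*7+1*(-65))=2428841/ 2548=953.23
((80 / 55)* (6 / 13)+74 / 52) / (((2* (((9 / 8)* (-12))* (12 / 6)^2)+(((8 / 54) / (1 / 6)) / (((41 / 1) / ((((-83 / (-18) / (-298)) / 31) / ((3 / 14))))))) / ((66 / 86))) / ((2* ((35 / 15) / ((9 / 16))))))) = -42879571938 / 266519762665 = -0.16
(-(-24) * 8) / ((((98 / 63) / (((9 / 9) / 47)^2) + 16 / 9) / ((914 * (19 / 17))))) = 555712 / 9741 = 57.05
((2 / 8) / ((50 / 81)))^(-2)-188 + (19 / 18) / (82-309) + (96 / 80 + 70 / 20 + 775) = 4451598472 / 7446735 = 597.79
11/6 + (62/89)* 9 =4327/534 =8.10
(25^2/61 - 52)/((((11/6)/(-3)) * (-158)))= -0.43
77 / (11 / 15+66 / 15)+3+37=55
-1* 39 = -39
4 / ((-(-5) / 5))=4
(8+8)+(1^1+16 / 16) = 18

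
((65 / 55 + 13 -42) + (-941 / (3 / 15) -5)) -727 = -60113 / 11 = -5464.82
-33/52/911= -0.00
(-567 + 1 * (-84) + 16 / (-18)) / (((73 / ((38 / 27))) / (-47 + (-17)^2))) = -53952932 / 17739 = -3041.49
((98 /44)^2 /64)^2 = 5764801 /959512576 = 0.01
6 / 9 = 2 / 3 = 0.67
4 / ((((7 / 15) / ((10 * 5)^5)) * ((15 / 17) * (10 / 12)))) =25500000000 / 7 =3642857142.86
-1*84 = -84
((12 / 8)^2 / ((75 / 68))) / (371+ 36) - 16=-162749 / 10175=-15.99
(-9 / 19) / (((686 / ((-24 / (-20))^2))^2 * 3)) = -972 / 1397081875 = -0.00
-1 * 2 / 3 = -2 / 3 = -0.67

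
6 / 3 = 2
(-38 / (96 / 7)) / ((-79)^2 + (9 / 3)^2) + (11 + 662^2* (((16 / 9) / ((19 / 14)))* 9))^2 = 2891020015178467451987 / 108300000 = 26694552310050.48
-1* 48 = -48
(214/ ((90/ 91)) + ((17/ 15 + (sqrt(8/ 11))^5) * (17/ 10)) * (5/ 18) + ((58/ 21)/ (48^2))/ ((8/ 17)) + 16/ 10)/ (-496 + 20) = -4146139/ 9031680 - 8 * sqrt(22)/ 83853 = -0.46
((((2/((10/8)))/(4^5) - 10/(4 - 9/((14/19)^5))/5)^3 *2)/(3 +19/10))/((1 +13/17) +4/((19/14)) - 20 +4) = -0.00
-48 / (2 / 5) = -120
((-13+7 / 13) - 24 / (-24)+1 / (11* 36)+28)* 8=170306 / 1287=132.33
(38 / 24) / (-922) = -19 / 11064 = -0.00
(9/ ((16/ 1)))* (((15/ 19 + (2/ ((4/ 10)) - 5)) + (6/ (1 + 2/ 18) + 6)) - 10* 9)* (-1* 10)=8316/ 19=437.68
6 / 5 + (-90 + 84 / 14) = -414 / 5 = -82.80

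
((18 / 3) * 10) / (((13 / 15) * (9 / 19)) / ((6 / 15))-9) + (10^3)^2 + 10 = 101000250 / 101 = 1000002.48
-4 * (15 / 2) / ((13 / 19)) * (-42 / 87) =7980 / 377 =21.17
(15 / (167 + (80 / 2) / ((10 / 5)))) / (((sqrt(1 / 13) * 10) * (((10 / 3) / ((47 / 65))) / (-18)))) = -3807 * sqrt(13) / 121550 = -0.11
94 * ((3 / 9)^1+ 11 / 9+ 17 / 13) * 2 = 62980 / 117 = 538.29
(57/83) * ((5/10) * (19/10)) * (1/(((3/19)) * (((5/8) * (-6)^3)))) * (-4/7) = 0.02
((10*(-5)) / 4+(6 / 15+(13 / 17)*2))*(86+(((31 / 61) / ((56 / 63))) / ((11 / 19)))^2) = -900738007161 / 979724416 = -919.38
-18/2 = -9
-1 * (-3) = 3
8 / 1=8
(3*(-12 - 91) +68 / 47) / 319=-14455 / 14993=-0.96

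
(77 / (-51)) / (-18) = 77 / 918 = 0.08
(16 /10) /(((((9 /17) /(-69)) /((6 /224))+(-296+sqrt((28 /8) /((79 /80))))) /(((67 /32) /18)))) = -3329926867 /5300985812680 - 10243027 *sqrt(5530) /190835489256480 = -0.00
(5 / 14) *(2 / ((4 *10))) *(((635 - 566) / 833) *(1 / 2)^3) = 69 / 373184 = 0.00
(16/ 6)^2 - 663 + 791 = 1216/ 9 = 135.11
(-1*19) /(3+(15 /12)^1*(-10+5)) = 76 /13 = 5.85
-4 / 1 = -4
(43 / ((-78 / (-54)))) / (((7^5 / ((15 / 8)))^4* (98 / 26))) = 19591875 / 16014627014995919048704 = 0.00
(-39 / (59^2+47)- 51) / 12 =-59989 / 14112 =-4.25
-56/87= -0.64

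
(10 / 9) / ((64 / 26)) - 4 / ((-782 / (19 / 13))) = 0.46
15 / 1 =15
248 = 248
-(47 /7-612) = 4237 /7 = 605.29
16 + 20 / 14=122 / 7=17.43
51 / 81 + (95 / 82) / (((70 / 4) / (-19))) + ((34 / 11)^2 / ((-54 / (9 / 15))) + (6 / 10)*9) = 4374637 / 937629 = 4.67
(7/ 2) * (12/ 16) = 21/ 8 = 2.62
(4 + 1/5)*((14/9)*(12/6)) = 196/15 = 13.07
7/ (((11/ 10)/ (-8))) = -560/ 11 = -50.91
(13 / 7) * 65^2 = 54925 / 7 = 7846.43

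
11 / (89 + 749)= 11 / 838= 0.01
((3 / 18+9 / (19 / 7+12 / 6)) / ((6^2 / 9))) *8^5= 561152 / 33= 17004.61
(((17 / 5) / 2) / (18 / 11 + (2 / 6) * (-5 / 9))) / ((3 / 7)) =11781 / 4310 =2.73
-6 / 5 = -1.20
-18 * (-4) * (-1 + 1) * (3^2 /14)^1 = 0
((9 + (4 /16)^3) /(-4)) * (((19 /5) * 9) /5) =-98667 /6400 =-15.42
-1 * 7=-7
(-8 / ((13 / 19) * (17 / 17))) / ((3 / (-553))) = 2155.28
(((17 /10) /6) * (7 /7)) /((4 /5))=17 /48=0.35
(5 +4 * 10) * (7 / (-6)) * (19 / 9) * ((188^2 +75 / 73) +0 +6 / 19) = -1715839685 / 438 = -3917442.20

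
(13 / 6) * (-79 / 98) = -1027 / 588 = -1.75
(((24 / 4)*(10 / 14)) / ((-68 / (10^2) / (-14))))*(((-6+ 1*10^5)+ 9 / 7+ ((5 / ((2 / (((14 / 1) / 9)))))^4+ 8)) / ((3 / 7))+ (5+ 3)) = 2301756371000 / 111537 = 20636706.84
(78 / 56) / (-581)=-39 / 16268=-0.00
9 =9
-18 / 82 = -9 / 41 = -0.22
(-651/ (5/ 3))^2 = 3814209/ 25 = 152568.36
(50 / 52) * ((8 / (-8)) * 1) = -25 / 26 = -0.96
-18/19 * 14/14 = -18/19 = -0.95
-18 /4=-9 /2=-4.50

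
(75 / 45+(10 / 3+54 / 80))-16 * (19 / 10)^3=-104069 / 1000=-104.07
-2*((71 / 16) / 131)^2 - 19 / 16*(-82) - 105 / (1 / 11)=-2323192577 / 2196608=-1057.63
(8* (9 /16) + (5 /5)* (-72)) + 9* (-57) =-1161 /2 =-580.50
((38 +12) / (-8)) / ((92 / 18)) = -225 / 184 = -1.22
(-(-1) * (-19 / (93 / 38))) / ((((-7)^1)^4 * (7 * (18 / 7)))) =-361 / 2009637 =-0.00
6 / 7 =0.86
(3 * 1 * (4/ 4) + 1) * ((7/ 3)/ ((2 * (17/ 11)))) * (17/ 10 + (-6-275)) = -71687/ 85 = -843.38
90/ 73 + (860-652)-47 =11843/ 73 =162.23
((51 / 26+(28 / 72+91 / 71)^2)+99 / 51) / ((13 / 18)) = 2416075175 / 260690274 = 9.27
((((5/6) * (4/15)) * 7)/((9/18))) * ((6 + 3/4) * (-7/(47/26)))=-81.32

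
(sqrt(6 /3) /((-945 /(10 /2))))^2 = 2 /35721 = 0.00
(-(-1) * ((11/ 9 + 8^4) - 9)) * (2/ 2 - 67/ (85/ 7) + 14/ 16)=-45569369/ 3060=-14891.95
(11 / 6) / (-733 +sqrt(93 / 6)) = -8063 / 3223641 - 11*sqrt(62) / 6447282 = -0.00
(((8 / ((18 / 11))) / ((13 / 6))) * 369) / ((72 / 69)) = 10373 / 13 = 797.92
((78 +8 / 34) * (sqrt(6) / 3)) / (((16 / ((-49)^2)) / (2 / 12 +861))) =8249968055 * sqrt(6) / 2448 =8254988.61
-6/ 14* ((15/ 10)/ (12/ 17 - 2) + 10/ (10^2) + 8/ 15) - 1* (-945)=1455647/ 1540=945.23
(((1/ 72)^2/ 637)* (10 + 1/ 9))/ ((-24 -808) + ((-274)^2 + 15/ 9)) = 1/ 24248040768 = 0.00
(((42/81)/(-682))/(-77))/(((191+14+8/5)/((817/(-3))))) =-4085/313857423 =-0.00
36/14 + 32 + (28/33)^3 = 8850418/251559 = 35.18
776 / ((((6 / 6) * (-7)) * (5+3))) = -97 / 7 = -13.86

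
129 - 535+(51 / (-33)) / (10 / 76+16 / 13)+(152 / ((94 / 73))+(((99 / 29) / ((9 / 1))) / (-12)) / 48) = -1680207538583 / 5812006464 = -289.09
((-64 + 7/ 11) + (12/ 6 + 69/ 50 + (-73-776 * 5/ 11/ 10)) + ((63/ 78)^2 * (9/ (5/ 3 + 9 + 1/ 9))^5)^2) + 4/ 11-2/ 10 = -168.02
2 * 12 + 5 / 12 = 293 / 12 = 24.42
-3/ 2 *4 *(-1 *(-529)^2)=1679046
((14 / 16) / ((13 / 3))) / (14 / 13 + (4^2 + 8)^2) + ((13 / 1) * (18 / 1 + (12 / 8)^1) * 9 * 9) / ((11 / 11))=1232338557 / 60016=20533.50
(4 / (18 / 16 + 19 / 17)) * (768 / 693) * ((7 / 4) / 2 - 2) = -52224 / 23485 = -2.22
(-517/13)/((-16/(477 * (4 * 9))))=2219481/52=42682.33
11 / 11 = 1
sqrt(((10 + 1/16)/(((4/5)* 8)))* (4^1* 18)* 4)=3* sqrt(805)/4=21.28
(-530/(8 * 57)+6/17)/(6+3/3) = -3137/27132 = -0.12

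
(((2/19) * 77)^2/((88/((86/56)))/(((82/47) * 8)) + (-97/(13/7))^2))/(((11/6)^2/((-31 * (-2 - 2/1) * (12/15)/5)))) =148963965696/1049528215375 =0.14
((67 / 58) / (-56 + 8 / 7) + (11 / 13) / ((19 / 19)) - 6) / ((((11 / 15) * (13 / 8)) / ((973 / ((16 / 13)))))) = -662666515 / 193024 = -3433.08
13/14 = 0.93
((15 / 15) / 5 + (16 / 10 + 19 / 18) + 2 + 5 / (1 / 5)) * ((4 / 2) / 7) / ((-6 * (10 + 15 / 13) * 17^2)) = -0.00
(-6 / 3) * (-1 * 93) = 186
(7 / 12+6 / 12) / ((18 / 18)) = 13 / 12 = 1.08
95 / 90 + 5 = 109 / 18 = 6.06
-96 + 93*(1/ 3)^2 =-257/ 3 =-85.67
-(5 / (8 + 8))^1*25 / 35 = -25 / 112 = -0.22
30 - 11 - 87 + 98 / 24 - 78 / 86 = -33449 / 516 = -64.82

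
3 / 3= 1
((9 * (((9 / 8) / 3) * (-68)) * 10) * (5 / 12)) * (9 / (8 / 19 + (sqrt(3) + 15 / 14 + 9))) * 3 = -2112.04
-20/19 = -1.05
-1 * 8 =-8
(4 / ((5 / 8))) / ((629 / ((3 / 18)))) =16 / 9435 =0.00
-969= -969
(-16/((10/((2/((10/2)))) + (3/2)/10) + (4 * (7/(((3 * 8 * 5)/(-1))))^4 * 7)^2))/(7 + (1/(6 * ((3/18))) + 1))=-0.07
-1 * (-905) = 905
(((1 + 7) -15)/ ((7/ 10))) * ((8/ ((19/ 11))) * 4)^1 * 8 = -1482.11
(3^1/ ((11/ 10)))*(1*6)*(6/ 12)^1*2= 180/ 11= 16.36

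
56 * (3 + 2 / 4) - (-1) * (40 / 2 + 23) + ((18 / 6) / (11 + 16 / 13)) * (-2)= 12641 / 53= 238.51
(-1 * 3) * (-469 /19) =1407 /19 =74.05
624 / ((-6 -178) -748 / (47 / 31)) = -2444 / 2653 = -0.92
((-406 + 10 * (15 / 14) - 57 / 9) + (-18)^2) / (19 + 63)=-815 / 861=-0.95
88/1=88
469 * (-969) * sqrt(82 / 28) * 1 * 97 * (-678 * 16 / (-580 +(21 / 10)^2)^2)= 341578081440000 * sqrt(574) / 3313038481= 2470128.01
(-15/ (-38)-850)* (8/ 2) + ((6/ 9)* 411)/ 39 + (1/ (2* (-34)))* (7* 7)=-170921941/ 50388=-3392.12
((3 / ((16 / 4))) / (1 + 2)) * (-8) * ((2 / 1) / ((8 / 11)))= -5.50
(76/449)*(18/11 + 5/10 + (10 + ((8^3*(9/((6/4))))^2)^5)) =62577526244844936188626299852070856610/4939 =12670080227747506820940740000000000.00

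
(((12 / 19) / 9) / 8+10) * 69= 690.61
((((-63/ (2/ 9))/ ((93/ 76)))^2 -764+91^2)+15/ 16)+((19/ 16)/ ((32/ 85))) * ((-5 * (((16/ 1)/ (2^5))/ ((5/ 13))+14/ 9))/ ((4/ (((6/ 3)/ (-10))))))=2167899068035/ 35426304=61194.62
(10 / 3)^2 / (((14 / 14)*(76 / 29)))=725 / 171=4.24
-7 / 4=-1.75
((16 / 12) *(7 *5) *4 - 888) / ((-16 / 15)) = 1315 / 2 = 657.50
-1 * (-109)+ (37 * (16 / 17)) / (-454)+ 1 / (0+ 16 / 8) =844529 / 7718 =109.42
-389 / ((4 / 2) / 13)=-2528.50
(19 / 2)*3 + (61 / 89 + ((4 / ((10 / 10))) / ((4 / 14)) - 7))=6441 / 178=36.19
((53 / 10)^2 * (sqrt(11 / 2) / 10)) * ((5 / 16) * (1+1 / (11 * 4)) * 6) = 75843 * sqrt(22) / 28160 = 12.63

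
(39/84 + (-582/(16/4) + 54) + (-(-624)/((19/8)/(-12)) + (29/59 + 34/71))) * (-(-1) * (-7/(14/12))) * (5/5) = 21680924541/1114274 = 19457.44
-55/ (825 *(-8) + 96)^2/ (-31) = 55/ 1311362496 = 0.00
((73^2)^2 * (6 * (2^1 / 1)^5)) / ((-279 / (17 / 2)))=-15448643104 / 93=-166114441.98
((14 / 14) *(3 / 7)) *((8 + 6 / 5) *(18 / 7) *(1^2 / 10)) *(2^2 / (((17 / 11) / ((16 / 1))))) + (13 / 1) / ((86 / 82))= 48697549 / 895475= 54.38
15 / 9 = 5 / 3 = 1.67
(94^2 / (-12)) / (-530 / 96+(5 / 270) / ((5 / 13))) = 1590480 / 11821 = 134.55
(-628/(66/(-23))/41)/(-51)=-7222/69003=-0.10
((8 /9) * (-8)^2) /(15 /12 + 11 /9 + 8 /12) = 2048 /113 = 18.12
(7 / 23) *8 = 56 / 23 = 2.43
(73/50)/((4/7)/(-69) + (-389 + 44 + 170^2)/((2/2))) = 35259/689603050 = 0.00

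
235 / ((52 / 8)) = 470 / 13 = 36.15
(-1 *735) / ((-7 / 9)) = 945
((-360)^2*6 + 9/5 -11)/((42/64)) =17773504/15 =1184900.27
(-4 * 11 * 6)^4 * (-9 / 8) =-5464723968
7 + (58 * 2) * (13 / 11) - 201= -626 / 11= -56.91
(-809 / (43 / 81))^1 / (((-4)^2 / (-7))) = 458703 / 688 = 666.72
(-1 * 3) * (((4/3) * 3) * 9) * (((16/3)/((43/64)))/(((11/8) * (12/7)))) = -172032/473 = -363.70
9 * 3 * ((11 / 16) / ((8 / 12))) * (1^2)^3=891 / 32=27.84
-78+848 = 770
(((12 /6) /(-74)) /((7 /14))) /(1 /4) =-8 /37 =-0.22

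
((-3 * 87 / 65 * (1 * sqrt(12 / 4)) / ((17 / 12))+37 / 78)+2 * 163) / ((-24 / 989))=-25184885 / 1872+258129 * sqrt(3) / 2210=-13251.16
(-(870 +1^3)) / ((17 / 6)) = -5226 / 17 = -307.41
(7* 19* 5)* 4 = 2660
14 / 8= 7 / 4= 1.75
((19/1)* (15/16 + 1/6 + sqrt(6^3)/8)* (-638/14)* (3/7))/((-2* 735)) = 321233/1152480 + 18183* sqrt(6)/96040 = 0.74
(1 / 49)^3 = 1 / 117649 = 0.00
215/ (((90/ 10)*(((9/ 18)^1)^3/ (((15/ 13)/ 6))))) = 4300/ 117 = 36.75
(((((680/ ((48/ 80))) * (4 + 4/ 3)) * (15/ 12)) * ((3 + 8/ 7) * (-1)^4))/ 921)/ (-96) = -61625/ 174069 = -0.35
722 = 722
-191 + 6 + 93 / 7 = -1202 / 7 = -171.71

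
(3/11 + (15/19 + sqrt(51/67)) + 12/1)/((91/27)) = 27 * sqrt(3417)/6097 + 810/209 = 4.13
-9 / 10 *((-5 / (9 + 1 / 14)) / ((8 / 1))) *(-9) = -567 / 1016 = -0.56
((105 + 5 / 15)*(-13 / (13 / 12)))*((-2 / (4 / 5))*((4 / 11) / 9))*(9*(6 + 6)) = 151680 / 11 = 13789.09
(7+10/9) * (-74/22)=-2701/99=-27.28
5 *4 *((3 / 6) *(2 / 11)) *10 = 18.18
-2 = -2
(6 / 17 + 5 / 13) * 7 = 5.16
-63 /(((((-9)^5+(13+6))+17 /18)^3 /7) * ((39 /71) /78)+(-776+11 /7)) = 365211504 /1199540791331818291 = 0.00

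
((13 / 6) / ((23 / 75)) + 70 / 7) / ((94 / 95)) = 74575 / 4324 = 17.25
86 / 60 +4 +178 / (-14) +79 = 15061 / 210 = 71.72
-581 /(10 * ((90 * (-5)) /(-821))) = -106.00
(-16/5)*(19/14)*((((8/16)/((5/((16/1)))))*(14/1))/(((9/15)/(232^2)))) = -130899968/15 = -8726664.53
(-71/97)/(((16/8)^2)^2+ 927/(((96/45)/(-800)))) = 71/33718073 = 0.00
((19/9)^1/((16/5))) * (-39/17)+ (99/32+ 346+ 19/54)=5110427/14688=347.93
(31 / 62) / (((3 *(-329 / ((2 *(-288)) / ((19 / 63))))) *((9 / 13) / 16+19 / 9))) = 1617408 / 3601469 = 0.45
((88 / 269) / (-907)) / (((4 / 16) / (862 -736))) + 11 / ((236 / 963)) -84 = -2262674145 / 57579988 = -39.30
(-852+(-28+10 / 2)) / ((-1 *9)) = 97.22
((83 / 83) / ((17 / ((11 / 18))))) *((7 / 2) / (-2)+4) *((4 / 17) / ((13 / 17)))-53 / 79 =-22557 / 34918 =-0.65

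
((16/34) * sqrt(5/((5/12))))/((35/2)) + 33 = 32 * sqrt(3)/595 + 33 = 33.09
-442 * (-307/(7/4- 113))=-542776/445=-1219.72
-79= -79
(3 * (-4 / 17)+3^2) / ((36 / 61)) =2867 / 204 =14.05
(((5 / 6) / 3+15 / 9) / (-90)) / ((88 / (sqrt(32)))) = -7* sqrt(2) / 7128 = -0.00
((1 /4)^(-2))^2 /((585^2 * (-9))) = -256 /3080025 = -0.00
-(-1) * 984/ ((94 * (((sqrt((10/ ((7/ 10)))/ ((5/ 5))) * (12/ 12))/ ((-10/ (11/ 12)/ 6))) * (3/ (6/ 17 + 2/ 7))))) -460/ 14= -230/ 7 -24928 * sqrt(7)/ 61523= -33.93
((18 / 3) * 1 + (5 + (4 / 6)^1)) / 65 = 7 / 39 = 0.18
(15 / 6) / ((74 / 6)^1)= 15 / 74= 0.20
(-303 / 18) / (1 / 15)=-505 / 2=-252.50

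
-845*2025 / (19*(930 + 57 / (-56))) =-31941000 / 329479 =-96.94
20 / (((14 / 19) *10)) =19 / 7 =2.71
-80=-80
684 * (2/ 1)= 1368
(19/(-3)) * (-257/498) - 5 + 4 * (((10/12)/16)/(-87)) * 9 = -303827/173304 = -1.75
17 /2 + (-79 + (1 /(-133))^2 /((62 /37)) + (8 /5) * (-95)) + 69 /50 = -6062656179 /27417950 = -221.12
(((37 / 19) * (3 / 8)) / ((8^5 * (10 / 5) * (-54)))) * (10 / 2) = -185 / 179306496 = -0.00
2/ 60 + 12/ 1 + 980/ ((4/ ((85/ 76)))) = 326093/ 1140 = 286.05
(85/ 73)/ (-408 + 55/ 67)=-5695/ 1991513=-0.00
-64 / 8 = -8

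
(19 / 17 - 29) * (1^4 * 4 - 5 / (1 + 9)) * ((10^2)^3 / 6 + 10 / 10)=-276501659 / 17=-16264803.47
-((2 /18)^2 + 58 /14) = -2356 /567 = -4.16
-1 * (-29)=29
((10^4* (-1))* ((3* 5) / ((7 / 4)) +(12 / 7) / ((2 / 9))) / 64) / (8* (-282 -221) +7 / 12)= 213750 / 337967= 0.63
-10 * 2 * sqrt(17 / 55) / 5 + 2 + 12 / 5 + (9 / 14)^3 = 64013 / 13720 - 4 * sqrt(935) / 55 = 2.44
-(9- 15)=6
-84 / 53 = -1.58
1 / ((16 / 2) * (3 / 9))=3 / 8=0.38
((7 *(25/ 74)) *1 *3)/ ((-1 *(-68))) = 525/ 5032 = 0.10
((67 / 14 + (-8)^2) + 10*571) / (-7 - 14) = -80903 / 294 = -275.18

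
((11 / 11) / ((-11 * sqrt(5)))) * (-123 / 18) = 41 * sqrt(5) / 330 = 0.28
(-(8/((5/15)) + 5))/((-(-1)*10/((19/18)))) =-551/180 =-3.06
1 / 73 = 0.01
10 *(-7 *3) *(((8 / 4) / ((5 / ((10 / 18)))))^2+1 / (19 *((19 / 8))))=-146440 / 9747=-15.02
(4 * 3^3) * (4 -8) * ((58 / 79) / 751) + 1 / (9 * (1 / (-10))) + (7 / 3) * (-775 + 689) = -107966968 / 533961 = -202.20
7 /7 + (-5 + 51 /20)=-29 /20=-1.45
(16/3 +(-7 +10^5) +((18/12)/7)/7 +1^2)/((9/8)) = 117599252/1323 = 88888.32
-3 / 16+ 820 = 13117 / 16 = 819.81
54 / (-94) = -27 / 47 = -0.57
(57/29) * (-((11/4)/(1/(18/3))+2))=-2109/58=-36.36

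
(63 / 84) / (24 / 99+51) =99 / 6764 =0.01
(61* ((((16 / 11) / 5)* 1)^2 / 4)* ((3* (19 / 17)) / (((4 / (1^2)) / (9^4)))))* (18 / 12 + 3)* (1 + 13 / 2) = 2463760476 / 10285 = 239548.90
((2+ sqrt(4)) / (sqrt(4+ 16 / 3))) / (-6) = -sqrt(21) / 21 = -0.22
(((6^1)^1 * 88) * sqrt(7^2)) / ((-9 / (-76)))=93632 / 3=31210.67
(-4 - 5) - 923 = -932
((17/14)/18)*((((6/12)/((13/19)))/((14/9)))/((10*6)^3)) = 323/2201472000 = 0.00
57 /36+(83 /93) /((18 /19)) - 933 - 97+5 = -3423245 /3348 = -1022.47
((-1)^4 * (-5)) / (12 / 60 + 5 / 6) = -150 / 31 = -4.84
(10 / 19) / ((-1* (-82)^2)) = -5 / 63878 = -0.00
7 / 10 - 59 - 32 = -903 / 10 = -90.30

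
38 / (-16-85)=-38 / 101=-0.38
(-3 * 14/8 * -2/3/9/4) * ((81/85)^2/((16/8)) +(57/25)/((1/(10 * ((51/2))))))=56.57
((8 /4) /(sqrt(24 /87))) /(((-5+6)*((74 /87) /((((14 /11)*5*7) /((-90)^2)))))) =1421*sqrt(58) /439560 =0.02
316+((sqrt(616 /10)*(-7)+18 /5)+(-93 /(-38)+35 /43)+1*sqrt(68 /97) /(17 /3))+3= -14*sqrt(385) /5+6*sqrt(1649) /1649+2662287 /8170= 271.07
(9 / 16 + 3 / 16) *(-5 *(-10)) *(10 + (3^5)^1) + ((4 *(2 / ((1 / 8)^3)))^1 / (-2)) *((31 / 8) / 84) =394507 / 42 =9393.02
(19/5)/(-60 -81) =-19/705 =-0.03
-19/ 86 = -0.22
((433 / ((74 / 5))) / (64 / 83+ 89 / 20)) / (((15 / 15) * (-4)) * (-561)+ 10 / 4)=0.00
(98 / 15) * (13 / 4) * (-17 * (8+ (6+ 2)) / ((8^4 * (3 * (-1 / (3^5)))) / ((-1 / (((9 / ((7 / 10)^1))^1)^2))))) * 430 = -22816703 / 76800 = -297.09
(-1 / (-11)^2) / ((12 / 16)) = -4 / 363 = -0.01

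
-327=-327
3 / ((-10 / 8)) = -12 / 5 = -2.40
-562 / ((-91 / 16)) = 8992 / 91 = 98.81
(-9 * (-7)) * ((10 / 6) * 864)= 90720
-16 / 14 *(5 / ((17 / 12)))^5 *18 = -111974400000 / 9938999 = -11266.16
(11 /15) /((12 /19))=209 /180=1.16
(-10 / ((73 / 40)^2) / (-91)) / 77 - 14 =-522748242 / 37340303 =-14.00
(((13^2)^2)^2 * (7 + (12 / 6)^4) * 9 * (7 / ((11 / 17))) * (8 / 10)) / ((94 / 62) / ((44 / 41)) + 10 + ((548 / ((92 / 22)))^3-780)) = 121263279647786888976 / 186666232639325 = 649626.22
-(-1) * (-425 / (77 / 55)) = -303.57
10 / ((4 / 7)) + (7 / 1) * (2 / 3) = 133 / 6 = 22.17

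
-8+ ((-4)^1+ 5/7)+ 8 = -23/7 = -3.29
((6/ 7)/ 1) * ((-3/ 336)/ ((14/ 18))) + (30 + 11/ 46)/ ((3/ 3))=1907831/ 63112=30.23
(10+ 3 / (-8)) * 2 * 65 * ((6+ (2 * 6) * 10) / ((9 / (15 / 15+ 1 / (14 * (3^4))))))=5680675 / 324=17532.95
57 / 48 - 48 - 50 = -1549 / 16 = -96.81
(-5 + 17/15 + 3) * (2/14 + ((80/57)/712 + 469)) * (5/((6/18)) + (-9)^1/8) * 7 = -4006682381/101460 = -39490.27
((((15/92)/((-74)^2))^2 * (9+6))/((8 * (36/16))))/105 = 0.00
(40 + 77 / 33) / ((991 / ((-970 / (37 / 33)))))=-1355090 / 36667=-36.96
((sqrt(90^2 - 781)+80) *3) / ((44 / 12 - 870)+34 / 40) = -180 *sqrt(7319) / 51929 - 14400 / 51929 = -0.57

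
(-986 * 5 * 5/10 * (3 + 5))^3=-7668682048000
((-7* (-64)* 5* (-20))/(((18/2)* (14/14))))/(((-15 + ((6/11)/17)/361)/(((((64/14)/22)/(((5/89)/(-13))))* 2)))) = -290836848640/9113391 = -31913.13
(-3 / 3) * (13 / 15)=-13 / 15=-0.87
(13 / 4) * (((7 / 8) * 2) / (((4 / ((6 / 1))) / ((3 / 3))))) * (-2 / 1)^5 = -273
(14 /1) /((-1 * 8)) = -7 /4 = -1.75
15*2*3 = 90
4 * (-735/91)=-32.31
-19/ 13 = -1.46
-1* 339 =-339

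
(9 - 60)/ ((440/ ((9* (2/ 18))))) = -51/ 440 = -0.12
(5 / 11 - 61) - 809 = -9565 / 11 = -869.55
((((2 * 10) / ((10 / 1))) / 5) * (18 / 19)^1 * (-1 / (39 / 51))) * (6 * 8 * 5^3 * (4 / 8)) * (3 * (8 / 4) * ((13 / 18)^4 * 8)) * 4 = -119516800 / 1539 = -77658.74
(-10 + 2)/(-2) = 4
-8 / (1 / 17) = -136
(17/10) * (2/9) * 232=3944/45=87.64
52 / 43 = 1.21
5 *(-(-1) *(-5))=-25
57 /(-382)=-57 /382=-0.15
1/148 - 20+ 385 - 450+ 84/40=-61341/740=-82.89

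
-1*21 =-21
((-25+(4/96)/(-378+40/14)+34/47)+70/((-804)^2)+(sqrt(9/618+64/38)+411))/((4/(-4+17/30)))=-317791557042941/957383466624 - sqrt(26024186)/4560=-333.06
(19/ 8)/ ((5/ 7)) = 133/ 40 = 3.32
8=8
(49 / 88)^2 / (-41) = -2401 / 317504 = -0.01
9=9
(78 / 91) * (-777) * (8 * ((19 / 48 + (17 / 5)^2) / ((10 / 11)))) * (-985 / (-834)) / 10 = -1150328113 / 139000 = -8275.74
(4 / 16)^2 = 1 / 16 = 0.06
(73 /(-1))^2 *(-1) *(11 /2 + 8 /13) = -32588.88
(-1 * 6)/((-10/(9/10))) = 27/50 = 0.54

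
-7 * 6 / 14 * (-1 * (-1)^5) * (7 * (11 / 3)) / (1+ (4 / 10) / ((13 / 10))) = -1001 / 17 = -58.88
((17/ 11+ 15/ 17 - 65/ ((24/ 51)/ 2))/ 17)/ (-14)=1.15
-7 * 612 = -4284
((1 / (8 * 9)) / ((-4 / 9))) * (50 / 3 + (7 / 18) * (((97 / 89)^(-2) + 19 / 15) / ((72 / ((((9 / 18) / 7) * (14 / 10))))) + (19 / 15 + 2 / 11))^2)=-98315123558130342223 / 179921188171676160000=-0.55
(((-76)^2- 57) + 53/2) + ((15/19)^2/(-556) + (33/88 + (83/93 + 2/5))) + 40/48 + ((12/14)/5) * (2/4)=2503599978739/435553720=5748.09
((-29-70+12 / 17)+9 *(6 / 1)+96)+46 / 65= 57917 / 1105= 52.41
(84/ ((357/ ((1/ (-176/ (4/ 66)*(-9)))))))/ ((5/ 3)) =1/ 185130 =0.00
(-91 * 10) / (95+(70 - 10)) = -182 / 31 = -5.87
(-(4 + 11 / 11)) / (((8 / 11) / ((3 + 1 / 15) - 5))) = 319 / 24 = 13.29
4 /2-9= -7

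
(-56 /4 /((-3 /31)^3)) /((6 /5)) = 1042685 /81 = 12872.65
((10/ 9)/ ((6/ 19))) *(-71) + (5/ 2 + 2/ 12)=-6673/ 27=-247.15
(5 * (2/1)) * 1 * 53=530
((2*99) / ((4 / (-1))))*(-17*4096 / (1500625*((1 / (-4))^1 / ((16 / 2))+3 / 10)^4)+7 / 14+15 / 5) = 8768340866043 / 32834164804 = 267.05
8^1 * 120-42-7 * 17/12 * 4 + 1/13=34258/39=878.41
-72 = -72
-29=-29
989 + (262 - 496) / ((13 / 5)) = 899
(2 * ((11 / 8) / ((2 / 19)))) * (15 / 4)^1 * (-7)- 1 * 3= -22041 / 32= -688.78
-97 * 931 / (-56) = 12901 / 8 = 1612.62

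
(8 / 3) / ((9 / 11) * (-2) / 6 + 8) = 0.35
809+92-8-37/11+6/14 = 68535/77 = 890.06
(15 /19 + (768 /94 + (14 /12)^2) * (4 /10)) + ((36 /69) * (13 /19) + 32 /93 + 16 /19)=352141879 /57303810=6.15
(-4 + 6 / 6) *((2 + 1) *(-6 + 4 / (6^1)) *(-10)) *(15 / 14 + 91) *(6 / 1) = -1856160 / 7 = -265165.71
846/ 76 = 423/ 38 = 11.13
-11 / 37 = -0.30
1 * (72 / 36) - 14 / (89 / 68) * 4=-3630 / 89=-40.79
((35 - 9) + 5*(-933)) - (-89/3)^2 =-49672/9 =-5519.11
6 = 6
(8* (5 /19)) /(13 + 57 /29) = 580 /4123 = 0.14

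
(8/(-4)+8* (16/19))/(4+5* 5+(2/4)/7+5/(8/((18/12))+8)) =5040/31331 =0.16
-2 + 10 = 8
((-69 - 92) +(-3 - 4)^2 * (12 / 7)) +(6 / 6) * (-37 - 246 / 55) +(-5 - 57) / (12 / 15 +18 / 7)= -444119 / 3245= -136.86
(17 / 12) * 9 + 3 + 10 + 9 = 139 / 4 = 34.75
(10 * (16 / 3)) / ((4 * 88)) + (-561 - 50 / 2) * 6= -116023 / 33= -3515.85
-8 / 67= -0.12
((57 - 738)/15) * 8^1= -1816/5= -363.20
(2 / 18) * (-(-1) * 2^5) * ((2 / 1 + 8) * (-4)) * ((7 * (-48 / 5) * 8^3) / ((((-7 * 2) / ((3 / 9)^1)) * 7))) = -1048576 / 63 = -16644.06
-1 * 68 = -68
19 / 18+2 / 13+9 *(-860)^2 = 1557597883 / 234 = 6656401.21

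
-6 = -6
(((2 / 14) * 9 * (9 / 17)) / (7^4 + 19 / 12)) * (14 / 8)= 243 / 490127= 0.00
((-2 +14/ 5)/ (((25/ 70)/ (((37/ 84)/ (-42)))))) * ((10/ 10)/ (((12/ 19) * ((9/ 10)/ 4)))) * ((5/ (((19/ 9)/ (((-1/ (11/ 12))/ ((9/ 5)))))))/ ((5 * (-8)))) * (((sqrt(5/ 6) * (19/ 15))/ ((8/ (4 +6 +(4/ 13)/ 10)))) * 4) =-114589 * sqrt(30)/ 18243225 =-0.03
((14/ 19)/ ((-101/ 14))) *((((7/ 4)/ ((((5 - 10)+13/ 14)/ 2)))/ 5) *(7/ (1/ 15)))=67228/ 36461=1.84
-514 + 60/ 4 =-499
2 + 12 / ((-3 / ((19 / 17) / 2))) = -4 / 17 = -0.24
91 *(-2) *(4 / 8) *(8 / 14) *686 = -35672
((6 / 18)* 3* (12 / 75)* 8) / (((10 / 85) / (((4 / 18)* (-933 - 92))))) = -22304 / 9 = -2478.22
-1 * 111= -111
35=35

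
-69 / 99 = -23 / 33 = -0.70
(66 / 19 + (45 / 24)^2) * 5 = 42495 / 1216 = 34.95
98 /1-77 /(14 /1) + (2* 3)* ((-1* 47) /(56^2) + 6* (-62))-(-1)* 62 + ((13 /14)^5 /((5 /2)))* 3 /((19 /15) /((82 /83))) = -1761556640703 /848148448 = -2076.94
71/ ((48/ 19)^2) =25631/ 2304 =11.12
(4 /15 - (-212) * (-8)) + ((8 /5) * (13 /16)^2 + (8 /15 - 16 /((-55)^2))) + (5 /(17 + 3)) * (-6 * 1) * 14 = -166026427 /96800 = -1715.15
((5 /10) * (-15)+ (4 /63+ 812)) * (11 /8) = 1115125 /1008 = 1106.27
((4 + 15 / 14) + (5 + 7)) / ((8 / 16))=239 / 7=34.14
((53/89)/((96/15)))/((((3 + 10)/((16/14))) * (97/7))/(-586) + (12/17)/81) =-35639055/99688366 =-0.36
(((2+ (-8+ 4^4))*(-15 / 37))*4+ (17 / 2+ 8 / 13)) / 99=-42359 / 10582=-4.00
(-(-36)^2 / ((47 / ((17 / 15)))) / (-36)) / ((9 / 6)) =136 / 235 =0.58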